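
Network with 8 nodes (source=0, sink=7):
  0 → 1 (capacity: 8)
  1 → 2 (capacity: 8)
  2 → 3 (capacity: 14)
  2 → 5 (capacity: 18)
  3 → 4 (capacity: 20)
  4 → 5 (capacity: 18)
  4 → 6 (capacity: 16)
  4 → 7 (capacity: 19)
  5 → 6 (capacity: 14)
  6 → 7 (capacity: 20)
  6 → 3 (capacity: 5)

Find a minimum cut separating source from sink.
Min cut value = 8, edges: (1,2)

Min cut value: 8
Partition: S = [0, 1], T = [2, 3, 4, 5, 6, 7]
Cut edges: (1,2)

By max-flow min-cut theorem, max flow = min cut = 8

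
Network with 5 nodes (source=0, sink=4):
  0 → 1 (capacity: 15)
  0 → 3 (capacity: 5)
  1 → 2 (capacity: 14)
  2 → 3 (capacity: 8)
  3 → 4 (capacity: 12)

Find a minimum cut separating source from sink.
Min cut value = 12, edges: (3,4)

Min cut value: 12
Partition: S = [0, 1, 2, 3], T = [4]
Cut edges: (3,4)

By max-flow min-cut theorem, max flow = min cut = 12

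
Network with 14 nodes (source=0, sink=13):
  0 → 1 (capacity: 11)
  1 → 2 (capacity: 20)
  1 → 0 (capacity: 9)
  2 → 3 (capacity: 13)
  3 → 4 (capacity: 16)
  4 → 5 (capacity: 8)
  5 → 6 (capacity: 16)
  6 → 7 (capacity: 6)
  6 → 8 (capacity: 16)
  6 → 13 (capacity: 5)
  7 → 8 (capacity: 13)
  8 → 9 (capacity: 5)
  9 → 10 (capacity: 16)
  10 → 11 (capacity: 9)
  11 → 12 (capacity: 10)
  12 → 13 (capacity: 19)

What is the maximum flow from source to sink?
Maximum flow = 8

Max flow: 8

Flow assignment:
  0 → 1: 8/11
  1 → 2: 8/20
  2 → 3: 8/13
  3 → 4: 8/16
  4 → 5: 8/8
  5 → 6: 8/16
  6 → 8: 3/16
  6 → 13: 5/5
  8 → 9: 3/5
  9 → 10: 3/16
  10 → 11: 3/9
  11 → 12: 3/10
  12 → 13: 3/19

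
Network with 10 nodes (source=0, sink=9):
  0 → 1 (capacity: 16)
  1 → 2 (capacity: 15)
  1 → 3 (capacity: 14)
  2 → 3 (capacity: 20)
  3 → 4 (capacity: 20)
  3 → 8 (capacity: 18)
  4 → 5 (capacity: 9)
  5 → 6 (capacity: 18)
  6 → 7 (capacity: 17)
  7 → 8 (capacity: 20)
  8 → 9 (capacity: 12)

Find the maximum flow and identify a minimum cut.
Max flow = 12, Min cut edges: (8,9)

Maximum flow: 12
Minimum cut: (8,9)
Partition: S = [0, 1, 2, 3, 4, 5, 6, 7, 8], T = [9]

Max-flow min-cut theorem verified: both equal 12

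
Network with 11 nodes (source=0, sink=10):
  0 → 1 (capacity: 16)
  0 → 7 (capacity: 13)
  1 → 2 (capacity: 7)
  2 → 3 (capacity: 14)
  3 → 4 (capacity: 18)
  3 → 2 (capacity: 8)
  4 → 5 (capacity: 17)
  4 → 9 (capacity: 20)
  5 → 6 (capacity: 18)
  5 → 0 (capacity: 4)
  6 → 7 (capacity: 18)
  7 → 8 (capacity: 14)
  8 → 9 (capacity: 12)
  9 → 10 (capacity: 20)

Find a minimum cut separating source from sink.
Min cut value = 19, edges: (1,2), (8,9)

Min cut value: 19
Partition: S = [0, 1, 5, 6, 7, 8], T = [2, 3, 4, 9, 10]
Cut edges: (1,2), (8,9)

By max-flow min-cut theorem, max flow = min cut = 19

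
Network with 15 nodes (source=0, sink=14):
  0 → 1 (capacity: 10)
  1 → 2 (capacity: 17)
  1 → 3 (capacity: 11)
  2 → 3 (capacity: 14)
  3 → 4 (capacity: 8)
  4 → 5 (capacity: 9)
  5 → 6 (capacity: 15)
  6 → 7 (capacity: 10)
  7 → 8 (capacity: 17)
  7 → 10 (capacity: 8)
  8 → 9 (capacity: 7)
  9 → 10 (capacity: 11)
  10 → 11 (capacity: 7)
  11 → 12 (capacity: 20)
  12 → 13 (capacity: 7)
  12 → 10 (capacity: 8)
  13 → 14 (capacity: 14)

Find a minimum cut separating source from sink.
Min cut value = 7, edges: (12,13)

Min cut value: 7
Partition: S = [0, 1, 2, 3, 4, 5, 6, 7, 8, 9, 10, 11, 12], T = [13, 14]
Cut edges: (12,13)

By max-flow min-cut theorem, max flow = min cut = 7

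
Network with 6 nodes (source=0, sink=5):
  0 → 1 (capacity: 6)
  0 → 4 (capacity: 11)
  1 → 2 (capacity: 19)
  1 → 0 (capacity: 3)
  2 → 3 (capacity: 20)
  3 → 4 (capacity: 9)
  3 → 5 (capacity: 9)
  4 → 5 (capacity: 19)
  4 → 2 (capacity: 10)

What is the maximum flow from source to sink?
Maximum flow = 17

Max flow: 17

Flow assignment:
  0 → 1: 6/6
  0 → 4: 11/11
  1 → 2: 6/19
  2 → 3: 6/20
  3 → 5: 6/9
  4 → 5: 11/19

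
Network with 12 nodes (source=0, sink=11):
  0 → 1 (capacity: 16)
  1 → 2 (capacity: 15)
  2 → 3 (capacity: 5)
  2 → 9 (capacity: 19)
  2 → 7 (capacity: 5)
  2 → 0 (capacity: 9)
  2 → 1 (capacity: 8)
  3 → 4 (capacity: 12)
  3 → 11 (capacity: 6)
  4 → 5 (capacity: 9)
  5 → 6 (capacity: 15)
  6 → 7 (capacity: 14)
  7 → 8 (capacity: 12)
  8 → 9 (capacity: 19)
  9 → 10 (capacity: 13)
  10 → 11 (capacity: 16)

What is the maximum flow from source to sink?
Maximum flow = 15

Max flow: 15

Flow assignment:
  0 → 1: 15/16
  1 → 2: 15/15
  2 → 3: 5/5
  2 → 9: 10/19
  3 → 11: 5/6
  9 → 10: 10/13
  10 → 11: 10/16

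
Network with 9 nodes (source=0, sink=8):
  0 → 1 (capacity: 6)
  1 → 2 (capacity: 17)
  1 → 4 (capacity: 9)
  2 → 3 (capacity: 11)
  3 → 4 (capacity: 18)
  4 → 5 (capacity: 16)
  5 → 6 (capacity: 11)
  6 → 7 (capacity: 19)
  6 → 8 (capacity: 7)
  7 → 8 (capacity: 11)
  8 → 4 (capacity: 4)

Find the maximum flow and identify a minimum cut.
Max flow = 6, Min cut edges: (0,1)

Maximum flow: 6
Minimum cut: (0,1)
Partition: S = [0], T = [1, 2, 3, 4, 5, 6, 7, 8]

Max-flow min-cut theorem verified: both equal 6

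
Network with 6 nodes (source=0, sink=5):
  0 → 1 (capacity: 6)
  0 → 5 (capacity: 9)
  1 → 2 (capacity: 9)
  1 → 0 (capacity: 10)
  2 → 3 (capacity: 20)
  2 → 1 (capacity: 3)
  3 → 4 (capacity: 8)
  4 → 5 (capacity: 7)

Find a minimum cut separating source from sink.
Min cut value = 15, edges: (0,1), (0,5)

Min cut value: 15
Partition: S = [0], T = [1, 2, 3, 4, 5]
Cut edges: (0,1), (0,5)

By max-flow min-cut theorem, max flow = min cut = 15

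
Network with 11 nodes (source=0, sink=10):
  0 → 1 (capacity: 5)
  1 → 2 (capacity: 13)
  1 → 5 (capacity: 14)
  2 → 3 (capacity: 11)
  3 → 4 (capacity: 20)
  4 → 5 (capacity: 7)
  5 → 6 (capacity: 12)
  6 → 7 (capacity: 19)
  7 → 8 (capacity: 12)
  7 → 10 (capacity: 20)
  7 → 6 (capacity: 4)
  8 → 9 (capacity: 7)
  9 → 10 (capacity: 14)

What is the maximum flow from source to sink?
Maximum flow = 5

Max flow: 5

Flow assignment:
  0 → 1: 5/5
  1 → 5: 5/14
  5 → 6: 5/12
  6 → 7: 5/19
  7 → 10: 5/20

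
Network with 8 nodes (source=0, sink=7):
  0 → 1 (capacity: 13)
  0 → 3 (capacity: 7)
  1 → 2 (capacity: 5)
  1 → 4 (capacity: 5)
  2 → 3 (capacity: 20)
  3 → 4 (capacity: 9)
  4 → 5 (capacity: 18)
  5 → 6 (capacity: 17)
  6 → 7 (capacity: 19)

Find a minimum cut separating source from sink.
Min cut value = 14, edges: (1,4), (3,4)

Min cut value: 14
Partition: S = [0, 1, 2, 3], T = [4, 5, 6, 7]
Cut edges: (1,4), (3,4)

By max-flow min-cut theorem, max flow = min cut = 14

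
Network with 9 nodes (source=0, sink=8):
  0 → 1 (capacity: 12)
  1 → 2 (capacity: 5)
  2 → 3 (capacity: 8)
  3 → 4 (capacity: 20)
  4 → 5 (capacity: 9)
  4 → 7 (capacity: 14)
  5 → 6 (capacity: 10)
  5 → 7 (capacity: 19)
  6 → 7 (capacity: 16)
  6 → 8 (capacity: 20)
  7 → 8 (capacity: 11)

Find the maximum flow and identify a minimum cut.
Max flow = 5, Min cut edges: (1,2)

Maximum flow: 5
Minimum cut: (1,2)
Partition: S = [0, 1], T = [2, 3, 4, 5, 6, 7, 8]

Max-flow min-cut theorem verified: both equal 5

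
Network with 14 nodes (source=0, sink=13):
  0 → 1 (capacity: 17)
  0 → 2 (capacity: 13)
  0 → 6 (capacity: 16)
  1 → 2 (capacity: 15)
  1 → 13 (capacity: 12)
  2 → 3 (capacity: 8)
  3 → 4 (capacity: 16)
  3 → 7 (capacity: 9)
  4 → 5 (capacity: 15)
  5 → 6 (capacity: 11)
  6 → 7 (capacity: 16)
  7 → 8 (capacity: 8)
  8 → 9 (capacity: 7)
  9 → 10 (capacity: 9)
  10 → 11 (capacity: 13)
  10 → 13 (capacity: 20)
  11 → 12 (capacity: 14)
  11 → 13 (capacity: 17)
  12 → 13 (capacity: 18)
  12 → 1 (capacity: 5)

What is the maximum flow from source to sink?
Maximum flow = 19

Max flow: 19

Flow assignment:
  0 → 1: 12/17
  0 → 6: 7/16
  1 → 13: 12/12
  6 → 7: 7/16
  7 → 8: 7/8
  8 → 9: 7/7
  9 → 10: 7/9
  10 → 13: 7/20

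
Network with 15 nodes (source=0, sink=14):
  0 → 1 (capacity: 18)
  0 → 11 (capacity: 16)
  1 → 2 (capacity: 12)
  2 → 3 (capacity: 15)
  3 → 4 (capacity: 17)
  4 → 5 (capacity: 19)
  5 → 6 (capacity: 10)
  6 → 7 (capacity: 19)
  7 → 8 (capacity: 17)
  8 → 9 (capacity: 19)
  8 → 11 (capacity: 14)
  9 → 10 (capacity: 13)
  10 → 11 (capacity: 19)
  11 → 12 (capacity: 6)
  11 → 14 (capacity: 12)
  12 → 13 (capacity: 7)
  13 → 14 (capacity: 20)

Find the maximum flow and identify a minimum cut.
Max flow = 18, Min cut edges: (11,12), (11,14)

Maximum flow: 18
Minimum cut: (11,12), (11,14)
Partition: S = [0, 1, 2, 3, 4, 5, 6, 7, 8, 9, 10, 11], T = [12, 13, 14]

Max-flow min-cut theorem verified: both equal 18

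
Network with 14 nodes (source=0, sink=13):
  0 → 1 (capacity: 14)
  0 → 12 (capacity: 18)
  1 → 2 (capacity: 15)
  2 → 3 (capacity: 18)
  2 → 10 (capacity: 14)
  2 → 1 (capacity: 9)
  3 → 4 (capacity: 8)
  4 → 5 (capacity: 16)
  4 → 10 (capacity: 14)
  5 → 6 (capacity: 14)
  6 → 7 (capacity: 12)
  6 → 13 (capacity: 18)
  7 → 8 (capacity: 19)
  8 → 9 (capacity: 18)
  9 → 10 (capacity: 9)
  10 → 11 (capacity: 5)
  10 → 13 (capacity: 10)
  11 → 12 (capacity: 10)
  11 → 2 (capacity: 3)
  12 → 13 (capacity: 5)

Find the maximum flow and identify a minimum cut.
Max flow = 19, Min cut edges: (0,1), (12,13)

Maximum flow: 19
Minimum cut: (0,1), (12,13)
Partition: S = [0, 12], T = [1, 2, 3, 4, 5, 6, 7, 8, 9, 10, 11, 13]

Max-flow min-cut theorem verified: both equal 19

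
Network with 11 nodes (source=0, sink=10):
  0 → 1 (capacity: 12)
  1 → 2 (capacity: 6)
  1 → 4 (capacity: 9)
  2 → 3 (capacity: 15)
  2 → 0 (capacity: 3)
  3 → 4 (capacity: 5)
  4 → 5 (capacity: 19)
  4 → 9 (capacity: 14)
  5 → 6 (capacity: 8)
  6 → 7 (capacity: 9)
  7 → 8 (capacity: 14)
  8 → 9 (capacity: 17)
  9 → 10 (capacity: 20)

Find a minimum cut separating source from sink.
Min cut value = 12, edges: (0,1)

Min cut value: 12
Partition: S = [0], T = [1, 2, 3, 4, 5, 6, 7, 8, 9, 10]
Cut edges: (0,1)

By max-flow min-cut theorem, max flow = min cut = 12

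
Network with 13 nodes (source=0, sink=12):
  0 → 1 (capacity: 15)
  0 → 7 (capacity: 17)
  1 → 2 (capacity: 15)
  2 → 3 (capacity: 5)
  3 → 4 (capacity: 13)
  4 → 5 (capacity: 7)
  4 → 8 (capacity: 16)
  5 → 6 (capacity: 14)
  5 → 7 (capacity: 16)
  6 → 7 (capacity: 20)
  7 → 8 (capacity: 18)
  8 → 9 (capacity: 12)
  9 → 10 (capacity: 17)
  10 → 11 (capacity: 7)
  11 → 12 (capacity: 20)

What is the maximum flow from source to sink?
Maximum flow = 7

Max flow: 7

Flow assignment:
  0 → 1: 5/15
  0 → 7: 2/17
  1 → 2: 5/15
  2 → 3: 5/5
  3 → 4: 5/13
  4 → 8: 5/16
  7 → 8: 2/18
  8 → 9: 7/12
  9 → 10: 7/17
  10 → 11: 7/7
  11 → 12: 7/20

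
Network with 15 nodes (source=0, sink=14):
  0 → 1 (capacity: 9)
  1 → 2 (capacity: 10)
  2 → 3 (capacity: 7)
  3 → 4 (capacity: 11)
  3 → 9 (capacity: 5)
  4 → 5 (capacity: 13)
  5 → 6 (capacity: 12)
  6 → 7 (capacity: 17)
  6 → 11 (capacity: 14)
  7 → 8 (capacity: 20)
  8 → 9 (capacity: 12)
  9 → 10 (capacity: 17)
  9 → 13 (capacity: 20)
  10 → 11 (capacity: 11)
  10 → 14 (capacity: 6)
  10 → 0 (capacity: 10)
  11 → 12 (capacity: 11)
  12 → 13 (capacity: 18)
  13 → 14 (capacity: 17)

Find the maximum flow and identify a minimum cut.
Max flow = 7, Min cut edges: (2,3)

Maximum flow: 7
Minimum cut: (2,3)
Partition: S = [0, 1, 2], T = [3, 4, 5, 6, 7, 8, 9, 10, 11, 12, 13, 14]

Max-flow min-cut theorem verified: both equal 7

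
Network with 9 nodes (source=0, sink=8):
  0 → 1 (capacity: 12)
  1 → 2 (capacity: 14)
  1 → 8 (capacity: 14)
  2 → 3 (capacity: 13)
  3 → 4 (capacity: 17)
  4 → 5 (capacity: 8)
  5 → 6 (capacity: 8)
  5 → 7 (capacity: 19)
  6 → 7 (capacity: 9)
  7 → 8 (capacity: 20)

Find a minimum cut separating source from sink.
Min cut value = 12, edges: (0,1)

Min cut value: 12
Partition: S = [0], T = [1, 2, 3, 4, 5, 6, 7, 8]
Cut edges: (0,1)

By max-flow min-cut theorem, max flow = min cut = 12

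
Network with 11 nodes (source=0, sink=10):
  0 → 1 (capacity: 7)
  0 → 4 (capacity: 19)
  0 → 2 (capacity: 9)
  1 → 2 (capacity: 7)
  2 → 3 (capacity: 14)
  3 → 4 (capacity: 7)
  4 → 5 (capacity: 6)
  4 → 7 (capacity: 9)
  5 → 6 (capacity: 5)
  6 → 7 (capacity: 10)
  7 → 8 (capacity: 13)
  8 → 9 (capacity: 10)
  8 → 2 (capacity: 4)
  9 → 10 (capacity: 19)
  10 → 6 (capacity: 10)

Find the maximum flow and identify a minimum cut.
Max flow = 10, Min cut edges: (8,9)

Maximum flow: 10
Minimum cut: (8,9)
Partition: S = [0, 1, 2, 3, 4, 5, 6, 7, 8], T = [9, 10]

Max-flow min-cut theorem verified: both equal 10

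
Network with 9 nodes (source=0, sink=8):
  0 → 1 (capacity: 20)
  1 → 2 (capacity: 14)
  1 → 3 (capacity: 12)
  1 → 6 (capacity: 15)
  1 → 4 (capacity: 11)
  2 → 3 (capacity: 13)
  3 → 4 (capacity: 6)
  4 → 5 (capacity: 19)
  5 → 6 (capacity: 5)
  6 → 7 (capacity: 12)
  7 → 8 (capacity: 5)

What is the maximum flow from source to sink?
Maximum flow = 5

Max flow: 5

Flow assignment:
  0 → 1: 5/20
  1 → 4: 5/11
  4 → 5: 5/19
  5 → 6: 5/5
  6 → 7: 5/12
  7 → 8: 5/5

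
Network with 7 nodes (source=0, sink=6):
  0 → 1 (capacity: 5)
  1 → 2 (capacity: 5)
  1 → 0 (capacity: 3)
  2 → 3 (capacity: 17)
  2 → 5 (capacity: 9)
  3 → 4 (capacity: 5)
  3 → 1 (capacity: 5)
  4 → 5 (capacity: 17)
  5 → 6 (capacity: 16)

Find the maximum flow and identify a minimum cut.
Max flow = 5, Min cut edges: (1,2)

Maximum flow: 5
Minimum cut: (1,2)
Partition: S = [0, 1], T = [2, 3, 4, 5, 6]

Max-flow min-cut theorem verified: both equal 5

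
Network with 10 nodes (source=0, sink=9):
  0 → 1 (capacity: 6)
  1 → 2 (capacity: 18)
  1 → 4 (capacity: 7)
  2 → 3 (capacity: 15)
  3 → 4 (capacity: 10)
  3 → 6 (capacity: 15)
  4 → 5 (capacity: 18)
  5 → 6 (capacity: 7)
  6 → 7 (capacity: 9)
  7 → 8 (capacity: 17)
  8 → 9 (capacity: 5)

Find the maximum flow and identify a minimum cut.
Max flow = 5, Min cut edges: (8,9)

Maximum flow: 5
Minimum cut: (8,9)
Partition: S = [0, 1, 2, 3, 4, 5, 6, 7, 8], T = [9]

Max-flow min-cut theorem verified: both equal 5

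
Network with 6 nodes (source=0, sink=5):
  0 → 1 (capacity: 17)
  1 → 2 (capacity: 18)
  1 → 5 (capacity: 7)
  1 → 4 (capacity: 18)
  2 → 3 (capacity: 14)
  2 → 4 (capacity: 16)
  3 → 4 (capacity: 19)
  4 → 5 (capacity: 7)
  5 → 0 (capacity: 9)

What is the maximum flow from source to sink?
Maximum flow = 14

Max flow: 14

Flow assignment:
  0 → 1: 14/17
  1 → 5: 7/7
  1 → 4: 7/18
  4 → 5: 7/7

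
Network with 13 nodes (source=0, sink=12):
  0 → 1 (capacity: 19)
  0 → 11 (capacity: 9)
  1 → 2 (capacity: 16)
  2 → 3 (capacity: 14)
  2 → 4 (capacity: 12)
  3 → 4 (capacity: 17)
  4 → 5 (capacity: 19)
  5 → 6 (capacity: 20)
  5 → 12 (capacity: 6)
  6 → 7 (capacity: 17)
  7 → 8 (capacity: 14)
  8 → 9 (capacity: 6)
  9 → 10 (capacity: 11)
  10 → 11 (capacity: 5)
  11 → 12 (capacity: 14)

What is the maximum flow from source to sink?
Maximum flow = 20

Max flow: 20

Flow assignment:
  0 → 1: 11/19
  0 → 11: 9/9
  1 → 2: 11/16
  2 → 3: 4/14
  2 → 4: 7/12
  3 → 4: 4/17
  4 → 5: 11/19
  5 → 6: 5/20
  5 → 12: 6/6
  6 → 7: 5/17
  7 → 8: 5/14
  8 → 9: 5/6
  9 → 10: 5/11
  10 → 11: 5/5
  11 → 12: 14/14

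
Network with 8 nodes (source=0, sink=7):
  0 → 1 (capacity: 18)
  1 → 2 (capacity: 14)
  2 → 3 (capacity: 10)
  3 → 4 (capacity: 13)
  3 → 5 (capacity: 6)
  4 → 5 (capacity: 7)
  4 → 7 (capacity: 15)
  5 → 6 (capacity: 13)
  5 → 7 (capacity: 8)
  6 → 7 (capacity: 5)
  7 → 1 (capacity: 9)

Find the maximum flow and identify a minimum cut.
Max flow = 10, Min cut edges: (2,3)

Maximum flow: 10
Minimum cut: (2,3)
Partition: S = [0, 1, 2], T = [3, 4, 5, 6, 7]

Max-flow min-cut theorem verified: both equal 10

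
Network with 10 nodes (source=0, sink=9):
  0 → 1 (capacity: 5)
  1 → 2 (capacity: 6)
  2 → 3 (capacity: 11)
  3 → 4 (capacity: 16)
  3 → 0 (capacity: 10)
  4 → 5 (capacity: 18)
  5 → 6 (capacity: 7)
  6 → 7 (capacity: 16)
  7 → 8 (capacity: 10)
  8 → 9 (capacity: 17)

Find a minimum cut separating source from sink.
Min cut value = 5, edges: (0,1)

Min cut value: 5
Partition: S = [0], T = [1, 2, 3, 4, 5, 6, 7, 8, 9]
Cut edges: (0,1)

By max-flow min-cut theorem, max flow = min cut = 5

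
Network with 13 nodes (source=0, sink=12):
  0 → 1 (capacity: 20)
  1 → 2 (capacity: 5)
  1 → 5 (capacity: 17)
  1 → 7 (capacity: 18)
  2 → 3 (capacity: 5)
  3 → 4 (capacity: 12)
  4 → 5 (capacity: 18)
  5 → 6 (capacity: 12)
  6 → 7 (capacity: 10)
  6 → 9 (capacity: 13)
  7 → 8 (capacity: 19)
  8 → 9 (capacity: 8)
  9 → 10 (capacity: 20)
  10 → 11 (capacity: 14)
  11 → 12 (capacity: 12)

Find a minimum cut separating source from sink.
Min cut value = 12, edges: (11,12)

Min cut value: 12
Partition: S = [0, 1, 2, 3, 4, 5, 6, 7, 8, 9, 10, 11], T = [12]
Cut edges: (11,12)

By max-flow min-cut theorem, max flow = min cut = 12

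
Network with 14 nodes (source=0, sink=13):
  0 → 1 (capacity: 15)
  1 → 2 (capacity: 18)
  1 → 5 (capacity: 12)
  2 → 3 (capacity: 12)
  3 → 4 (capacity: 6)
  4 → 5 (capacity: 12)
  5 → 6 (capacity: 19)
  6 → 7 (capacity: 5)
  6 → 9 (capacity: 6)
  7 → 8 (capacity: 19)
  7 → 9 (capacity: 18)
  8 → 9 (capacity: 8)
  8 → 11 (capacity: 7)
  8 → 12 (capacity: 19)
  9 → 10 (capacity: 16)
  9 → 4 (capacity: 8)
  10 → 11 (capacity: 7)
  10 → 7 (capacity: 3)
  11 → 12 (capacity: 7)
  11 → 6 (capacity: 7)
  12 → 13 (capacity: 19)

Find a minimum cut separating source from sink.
Min cut value = 11, edges: (6,7), (6,9)

Min cut value: 11
Partition: S = [0, 1, 2, 3, 4, 5, 6], T = [7, 8, 9, 10, 11, 12, 13]
Cut edges: (6,7), (6,9)

By max-flow min-cut theorem, max flow = min cut = 11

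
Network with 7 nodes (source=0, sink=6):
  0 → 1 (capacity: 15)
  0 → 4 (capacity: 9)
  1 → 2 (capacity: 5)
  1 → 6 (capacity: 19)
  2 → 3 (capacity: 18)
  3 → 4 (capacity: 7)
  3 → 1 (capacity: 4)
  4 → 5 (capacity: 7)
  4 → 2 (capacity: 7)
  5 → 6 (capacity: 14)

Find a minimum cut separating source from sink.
Min cut value = 24, edges: (0,1), (0,4)

Min cut value: 24
Partition: S = [0], T = [1, 2, 3, 4, 5, 6]
Cut edges: (0,1), (0,4)

By max-flow min-cut theorem, max flow = min cut = 24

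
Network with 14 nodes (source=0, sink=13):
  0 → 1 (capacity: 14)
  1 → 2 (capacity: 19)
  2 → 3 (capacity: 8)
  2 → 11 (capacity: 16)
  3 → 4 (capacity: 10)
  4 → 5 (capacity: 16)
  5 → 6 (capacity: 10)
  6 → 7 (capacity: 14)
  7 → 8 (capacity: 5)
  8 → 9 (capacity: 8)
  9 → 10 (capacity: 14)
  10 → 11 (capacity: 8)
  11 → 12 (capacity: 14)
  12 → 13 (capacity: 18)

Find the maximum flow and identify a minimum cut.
Max flow = 14, Min cut edges: (11,12)

Maximum flow: 14
Minimum cut: (11,12)
Partition: S = [0, 1, 2, 3, 4, 5, 6, 7, 8, 9, 10, 11], T = [12, 13]

Max-flow min-cut theorem verified: both equal 14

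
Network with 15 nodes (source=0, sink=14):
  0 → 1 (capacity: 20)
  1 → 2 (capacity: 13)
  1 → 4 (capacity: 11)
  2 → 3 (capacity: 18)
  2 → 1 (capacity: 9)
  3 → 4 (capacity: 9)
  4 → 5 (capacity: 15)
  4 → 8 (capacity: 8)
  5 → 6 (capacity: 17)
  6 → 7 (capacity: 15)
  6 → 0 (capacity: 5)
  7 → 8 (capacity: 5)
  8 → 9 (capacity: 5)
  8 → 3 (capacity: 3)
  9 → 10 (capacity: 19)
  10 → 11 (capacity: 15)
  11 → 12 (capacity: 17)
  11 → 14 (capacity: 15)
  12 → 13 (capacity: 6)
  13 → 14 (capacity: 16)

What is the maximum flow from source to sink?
Maximum flow = 5

Max flow: 5

Flow assignment:
  0 → 1: 10/20
  1 → 2: 9/13
  1 → 4: 1/11
  2 → 3: 9/18
  3 → 4: 9/9
  4 → 5: 10/15
  5 → 6: 10/17
  6 → 7: 5/15
  6 → 0: 5/5
  7 → 8: 5/5
  8 → 9: 5/5
  9 → 10: 5/19
  10 → 11: 5/15
  11 → 14: 5/15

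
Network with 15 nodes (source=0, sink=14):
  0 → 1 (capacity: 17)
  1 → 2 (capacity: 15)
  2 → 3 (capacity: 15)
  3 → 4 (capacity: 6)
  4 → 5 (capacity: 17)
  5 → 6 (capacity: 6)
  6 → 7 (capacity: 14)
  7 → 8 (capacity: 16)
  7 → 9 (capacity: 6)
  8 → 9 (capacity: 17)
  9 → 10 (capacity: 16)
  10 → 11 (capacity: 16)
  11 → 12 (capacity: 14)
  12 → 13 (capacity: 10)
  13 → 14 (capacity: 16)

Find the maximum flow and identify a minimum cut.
Max flow = 6, Min cut edges: (5,6)

Maximum flow: 6
Minimum cut: (5,6)
Partition: S = [0, 1, 2, 3, 4, 5], T = [6, 7, 8, 9, 10, 11, 12, 13, 14]

Max-flow min-cut theorem verified: both equal 6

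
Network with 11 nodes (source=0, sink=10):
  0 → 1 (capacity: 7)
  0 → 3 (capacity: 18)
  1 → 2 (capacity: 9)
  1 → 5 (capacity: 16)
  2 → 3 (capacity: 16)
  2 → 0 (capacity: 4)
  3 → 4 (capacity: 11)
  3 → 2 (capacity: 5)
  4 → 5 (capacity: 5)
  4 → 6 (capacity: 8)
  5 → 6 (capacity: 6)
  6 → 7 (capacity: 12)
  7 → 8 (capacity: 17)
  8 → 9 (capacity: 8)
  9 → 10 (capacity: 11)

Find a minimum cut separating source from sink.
Min cut value = 8, edges: (8,9)

Min cut value: 8
Partition: S = [0, 1, 2, 3, 4, 5, 6, 7, 8], T = [9, 10]
Cut edges: (8,9)

By max-flow min-cut theorem, max flow = min cut = 8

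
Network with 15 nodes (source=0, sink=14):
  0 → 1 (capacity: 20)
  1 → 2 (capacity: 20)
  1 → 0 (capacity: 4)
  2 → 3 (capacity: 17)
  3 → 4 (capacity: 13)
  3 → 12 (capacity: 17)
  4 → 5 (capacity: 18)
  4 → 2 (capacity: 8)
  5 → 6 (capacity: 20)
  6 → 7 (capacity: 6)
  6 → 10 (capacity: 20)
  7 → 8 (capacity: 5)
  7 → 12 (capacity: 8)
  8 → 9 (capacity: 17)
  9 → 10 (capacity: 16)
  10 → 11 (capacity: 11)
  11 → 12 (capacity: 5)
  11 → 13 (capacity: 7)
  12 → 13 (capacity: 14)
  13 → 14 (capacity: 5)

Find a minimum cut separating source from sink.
Min cut value = 5, edges: (13,14)

Min cut value: 5
Partition: S = [0, 1, 2, 3, 4, 5, 6, 7, 8, 9, 10, 11, 12, 13], T = [14]
Cut edges: (13,14)

By max-flow min-cut theorem, max flow = min cut = 5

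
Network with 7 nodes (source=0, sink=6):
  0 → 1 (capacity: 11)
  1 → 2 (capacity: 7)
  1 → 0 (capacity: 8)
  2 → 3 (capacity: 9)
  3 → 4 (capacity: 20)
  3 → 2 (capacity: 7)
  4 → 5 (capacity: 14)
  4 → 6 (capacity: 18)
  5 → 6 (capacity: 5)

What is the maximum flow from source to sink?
Maximum flow = 7

Max flow: 7

Flow assignment:
  0 → 1: 7/11
  1 → 2: 7/7
  2 → 3: 7/9
  3 → 4: 7/20
  4 → 6: 7/18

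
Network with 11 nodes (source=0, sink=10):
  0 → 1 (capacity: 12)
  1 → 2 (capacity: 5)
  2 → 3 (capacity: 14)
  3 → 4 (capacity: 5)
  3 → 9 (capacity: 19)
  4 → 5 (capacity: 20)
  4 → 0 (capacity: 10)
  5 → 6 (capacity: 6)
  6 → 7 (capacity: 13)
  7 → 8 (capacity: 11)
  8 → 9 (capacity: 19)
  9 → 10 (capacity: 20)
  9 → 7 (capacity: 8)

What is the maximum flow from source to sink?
Maximum flow = 5

Max flow: 5

Flow assignment:
  0 → 1: 5/12
  1 → 2: 5/5
  2 → 3: 5/14
  3 → 9: 5/19
  9 → 10: 5/20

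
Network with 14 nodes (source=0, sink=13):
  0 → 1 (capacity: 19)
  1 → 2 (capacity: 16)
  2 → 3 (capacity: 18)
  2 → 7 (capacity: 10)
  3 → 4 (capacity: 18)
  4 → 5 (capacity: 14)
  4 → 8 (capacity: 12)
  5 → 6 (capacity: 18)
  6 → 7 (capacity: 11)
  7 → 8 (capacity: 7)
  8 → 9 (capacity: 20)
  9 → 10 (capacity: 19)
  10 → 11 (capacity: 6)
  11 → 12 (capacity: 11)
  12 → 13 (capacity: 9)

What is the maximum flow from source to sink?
Maximum flow = 6

Max flow: 6

Flow assignment:
  0 → 1: 6/19
  1 → 2: 6/16
  2 → 3: 6/18
  3 → 4: 6/18
  4 → 8: 6/12
  8 → 9: 6/20
  9 → 10: 6/19
  10 → 11: 6/6
  11 → 12: 6/11
  12 → 13: 6/9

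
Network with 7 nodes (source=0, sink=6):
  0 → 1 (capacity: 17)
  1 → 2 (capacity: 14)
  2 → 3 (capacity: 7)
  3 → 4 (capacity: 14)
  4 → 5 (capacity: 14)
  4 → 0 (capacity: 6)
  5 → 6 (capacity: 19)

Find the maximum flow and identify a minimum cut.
Max flow = 7, Min cut edges: (2,3)

Maximum flow: 7
Minimum cut: (2,3)
Partition: S = [0, 1, 2], T = [3, 4, 5, 6]

Max-flow min-cut theorem verified: both equal 7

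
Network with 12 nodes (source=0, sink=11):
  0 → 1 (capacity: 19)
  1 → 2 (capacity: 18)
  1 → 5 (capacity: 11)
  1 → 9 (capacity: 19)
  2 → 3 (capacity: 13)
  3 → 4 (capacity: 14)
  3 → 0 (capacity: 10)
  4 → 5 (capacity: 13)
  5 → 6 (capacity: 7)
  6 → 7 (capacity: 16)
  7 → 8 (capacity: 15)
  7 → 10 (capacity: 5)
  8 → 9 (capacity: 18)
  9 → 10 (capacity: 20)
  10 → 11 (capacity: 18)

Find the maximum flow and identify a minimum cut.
Max flow = 18, Min cut edges: (10,11)

Maximum flow: 18
Minimum cut: (10,11)
Partition: S = [0, 1, 2, 3, 4, 5, 6, 7, 8, 9, 10], T = [11]

Max-flow min-cut theorem verified: both equal 18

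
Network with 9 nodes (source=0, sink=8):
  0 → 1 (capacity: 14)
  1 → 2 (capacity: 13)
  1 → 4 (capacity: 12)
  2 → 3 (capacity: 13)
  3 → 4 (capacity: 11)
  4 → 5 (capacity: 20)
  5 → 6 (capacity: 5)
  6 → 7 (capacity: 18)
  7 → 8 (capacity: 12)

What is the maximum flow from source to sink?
Maximum flow = 5

Max flow: 5

Flow assignment:
  0 → 1: 5/14
  1 → 2: 2/13
  1 → 4: 3/12
  2 → 3: 2/13
  3 → 4: 2/11
  4 → 5: 5/20
  5 → 6: 5/5
  6 → 7: 5/18
  7 → 8: 5/12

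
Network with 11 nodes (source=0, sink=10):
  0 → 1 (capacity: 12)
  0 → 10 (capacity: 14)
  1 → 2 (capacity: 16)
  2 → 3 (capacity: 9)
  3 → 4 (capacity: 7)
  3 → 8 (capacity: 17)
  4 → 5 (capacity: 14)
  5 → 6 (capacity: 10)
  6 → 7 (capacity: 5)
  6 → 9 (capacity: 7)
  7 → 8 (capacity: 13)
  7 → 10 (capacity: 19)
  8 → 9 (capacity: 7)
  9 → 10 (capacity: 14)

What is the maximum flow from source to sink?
Maximum flow = 23

Max flow: 23

Flow assignment:
  0 → 1: 9/12
  0 → 10: 14/14
  1 → 2: 9/16
  2 → 3: 9/9
  3 → 4: 2/7
  3 → 8: 7/17
  4 → 5: 2/14
  5 → 6: 2/10
  6 → 7: 2/5
  7 → 10: 2/19
  8 → 9: 7/7
  9 → 10: 7/14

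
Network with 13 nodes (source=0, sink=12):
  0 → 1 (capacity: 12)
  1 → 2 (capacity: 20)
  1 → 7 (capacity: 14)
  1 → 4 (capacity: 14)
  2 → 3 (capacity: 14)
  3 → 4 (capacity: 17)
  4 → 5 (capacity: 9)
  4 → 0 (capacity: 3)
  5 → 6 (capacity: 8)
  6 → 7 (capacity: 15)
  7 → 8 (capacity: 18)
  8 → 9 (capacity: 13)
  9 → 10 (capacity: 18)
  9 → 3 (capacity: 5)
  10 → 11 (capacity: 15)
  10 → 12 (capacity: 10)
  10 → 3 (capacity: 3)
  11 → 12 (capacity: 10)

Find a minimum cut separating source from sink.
Min cut value = 12, edges: (0,1)

Min cut value: 12
Partition: S = [0], T = [1, 2, 3, 4, 5, 6, 7, 8, 9, 10, 11, 12]
Cut edges: (0,1)

By max-flow min-cut theorem, max flow = min cut = 12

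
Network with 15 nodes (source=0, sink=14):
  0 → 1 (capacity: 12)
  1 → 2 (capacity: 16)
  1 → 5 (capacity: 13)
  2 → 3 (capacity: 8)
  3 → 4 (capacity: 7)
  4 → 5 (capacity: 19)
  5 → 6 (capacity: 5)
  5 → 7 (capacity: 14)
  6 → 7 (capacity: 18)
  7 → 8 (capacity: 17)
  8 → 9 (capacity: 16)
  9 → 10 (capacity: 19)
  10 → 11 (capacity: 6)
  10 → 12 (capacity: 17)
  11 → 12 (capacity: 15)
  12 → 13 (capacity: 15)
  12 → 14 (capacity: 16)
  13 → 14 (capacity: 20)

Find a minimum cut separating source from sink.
Min cut value = 12, edges: (0,1)

Min cut value: 12
Partition: S = [0], T = [1, 2, 3, 4, 5, 6, 7, 8, 9, 10, 11, 12, 13, 14]
Cut edges: (0,1)

By max-flow min-cut theorem, max flow = min cut = 12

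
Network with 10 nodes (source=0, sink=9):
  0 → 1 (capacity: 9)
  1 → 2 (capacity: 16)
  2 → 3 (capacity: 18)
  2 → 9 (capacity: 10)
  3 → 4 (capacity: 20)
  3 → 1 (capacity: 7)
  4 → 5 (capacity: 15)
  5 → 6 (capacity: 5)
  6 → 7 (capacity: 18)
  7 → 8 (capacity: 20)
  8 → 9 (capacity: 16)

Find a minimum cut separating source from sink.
Min cut value = 9, edges: (0,1)

Min cut value: 9
Partition: S = [0], T = [1, 2, 3, 4, 5, 6, 7, 8, 9]
Cut edges: (0,1)

By max-flow min-cut theorem, max flow = min cut = 9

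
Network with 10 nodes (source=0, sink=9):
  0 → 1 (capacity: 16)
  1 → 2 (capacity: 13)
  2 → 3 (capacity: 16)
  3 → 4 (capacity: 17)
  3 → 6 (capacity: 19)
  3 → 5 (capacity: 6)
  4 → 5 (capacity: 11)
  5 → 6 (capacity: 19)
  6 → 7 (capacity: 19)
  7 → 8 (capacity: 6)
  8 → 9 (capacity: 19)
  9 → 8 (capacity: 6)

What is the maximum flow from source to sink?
Maximum flow = 6

Max flow: 6

Flow assignment:
  0 → 1: 6/16
  1 → 2: 6/13
  2 → 3: 6/16
  3 → 6: 6/19
  6 → 7: 6/19
  7 → 8: 6/6
  8 → 9: 6/19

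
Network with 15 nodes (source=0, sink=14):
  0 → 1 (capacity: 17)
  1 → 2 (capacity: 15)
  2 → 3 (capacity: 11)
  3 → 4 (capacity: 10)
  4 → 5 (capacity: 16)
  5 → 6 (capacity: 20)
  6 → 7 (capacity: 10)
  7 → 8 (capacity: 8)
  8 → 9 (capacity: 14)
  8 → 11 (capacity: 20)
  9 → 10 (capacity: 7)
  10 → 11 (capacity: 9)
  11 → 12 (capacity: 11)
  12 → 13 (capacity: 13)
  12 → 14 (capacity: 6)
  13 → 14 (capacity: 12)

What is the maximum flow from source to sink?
Maximum flow = 8

Max flow: 8

Flow assignment:
  0 → 1: 8/17
  1 → 2: 8/15
  2 → 3: 8/11
  3 → 4: 8/10
  4 → 5: 8/16
  5 → 6: 8/20
  6 → 7: 8/10
  7 → 8: 8/8
  8 → 11: 8/20
  11 → 12: 8/11
  12 → 13: 2/13
  12 → 14: 6/6
  13 → 14: 2/12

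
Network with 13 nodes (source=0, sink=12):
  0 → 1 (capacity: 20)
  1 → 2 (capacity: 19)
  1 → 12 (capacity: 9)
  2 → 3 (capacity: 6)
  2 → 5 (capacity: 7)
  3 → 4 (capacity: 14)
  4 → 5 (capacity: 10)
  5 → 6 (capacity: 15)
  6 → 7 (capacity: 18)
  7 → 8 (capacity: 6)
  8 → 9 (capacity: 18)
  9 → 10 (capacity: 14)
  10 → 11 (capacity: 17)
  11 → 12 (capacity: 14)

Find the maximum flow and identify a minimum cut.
Max flow = 15, Min cut edges: (1,12), (7,8)

Maximum flow: 15
Minimum cut: (1,12), (7,8)
Partition: S = [0, 1, 2, 3, 4, 5, 6, 7], T = [8, 9, 10, 11, 12]

Max-flow min-cut theorem verified: both equal 15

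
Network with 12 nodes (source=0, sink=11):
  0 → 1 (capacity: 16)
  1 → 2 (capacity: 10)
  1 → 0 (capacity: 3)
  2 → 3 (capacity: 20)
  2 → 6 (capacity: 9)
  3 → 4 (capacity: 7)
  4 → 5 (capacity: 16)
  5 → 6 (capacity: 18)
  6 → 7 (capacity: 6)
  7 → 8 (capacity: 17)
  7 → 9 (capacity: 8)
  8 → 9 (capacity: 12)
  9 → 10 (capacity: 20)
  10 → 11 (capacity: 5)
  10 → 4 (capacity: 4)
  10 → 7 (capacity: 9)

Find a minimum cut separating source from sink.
Min cut value = 5, edges: (10,11)

Min cut value: 5
Partition: S = [0, 1, 2, 3, 4, 5, 6, 7, 8, 9, 10], T = [11]
Cut edges: (10,11)

By max-flow min-cut theorem, max flow = min cut = 5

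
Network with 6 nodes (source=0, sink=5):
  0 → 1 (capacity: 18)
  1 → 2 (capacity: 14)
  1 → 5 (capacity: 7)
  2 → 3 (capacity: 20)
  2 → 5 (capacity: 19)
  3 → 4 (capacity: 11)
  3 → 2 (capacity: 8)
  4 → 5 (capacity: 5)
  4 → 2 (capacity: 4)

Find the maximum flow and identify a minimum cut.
Max flow = 18, Min cut edges: (0,1)

Maximum flow: 18
Minimum cut: (0,1)
Partition: S = [0], T = [1, 2, 3, 4, 5]

Max-flow min-cut theorem verified: both equal 18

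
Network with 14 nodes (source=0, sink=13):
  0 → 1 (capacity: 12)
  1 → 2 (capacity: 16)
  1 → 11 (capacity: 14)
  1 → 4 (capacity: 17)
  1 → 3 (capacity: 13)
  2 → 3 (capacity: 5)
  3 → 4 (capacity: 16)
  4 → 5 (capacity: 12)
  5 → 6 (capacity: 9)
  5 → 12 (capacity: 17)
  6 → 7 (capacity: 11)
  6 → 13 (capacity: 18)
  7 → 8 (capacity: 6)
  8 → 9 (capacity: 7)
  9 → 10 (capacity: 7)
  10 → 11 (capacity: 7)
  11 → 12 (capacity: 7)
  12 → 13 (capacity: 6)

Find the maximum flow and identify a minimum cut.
Max flow = 12, Min cut edges: (0,1)

Maximum flow: 12
Minimum cut: (0,1)
Partition: S = [0], T = [1, 2, 3, 4, 5, 6, 7, 8, 9, 10, 11, 12, 13]

Max-flow min-cut theorem verified: both equal 12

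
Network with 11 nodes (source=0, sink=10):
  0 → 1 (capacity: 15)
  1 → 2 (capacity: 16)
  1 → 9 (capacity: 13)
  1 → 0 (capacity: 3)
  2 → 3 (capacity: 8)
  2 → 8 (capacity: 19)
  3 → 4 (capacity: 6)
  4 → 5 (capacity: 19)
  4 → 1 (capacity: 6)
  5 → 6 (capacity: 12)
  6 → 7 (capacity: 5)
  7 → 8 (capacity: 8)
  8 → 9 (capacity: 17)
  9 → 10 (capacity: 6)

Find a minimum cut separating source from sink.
Min cut value = 6, edges: (9,10)

Min cut value: 6
Partition: S = [0, 1, 2, 3, 4, 5, 6, 7, 8, 9], T = [10]
Cut edges: (9,10)

By max-flow min-cut theorem, max flow = min cut = 6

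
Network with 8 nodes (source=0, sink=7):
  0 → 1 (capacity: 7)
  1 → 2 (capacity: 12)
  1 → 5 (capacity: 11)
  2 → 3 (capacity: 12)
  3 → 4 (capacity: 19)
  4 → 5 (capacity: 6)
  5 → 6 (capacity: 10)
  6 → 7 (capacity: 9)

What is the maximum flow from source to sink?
Maximum flow = 7

Max flow: 7

Flow assignment:
  0 → 1: 7/7
  1 → 5: 7/11
  5 → 6: 7/10
  6 → 7: 7/9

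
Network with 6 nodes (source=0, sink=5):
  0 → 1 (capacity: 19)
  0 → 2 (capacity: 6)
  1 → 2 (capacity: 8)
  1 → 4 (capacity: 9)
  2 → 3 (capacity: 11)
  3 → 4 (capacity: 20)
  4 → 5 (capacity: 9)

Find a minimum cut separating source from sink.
Min cut value = 9, edges: (4,5)

Min cut value: 9
Partition: S = [0, 1, 2, 3, 4], T = [5]
Cut edges: (4,5)

By max-flow min-cut theorem, max flow = min cut = 9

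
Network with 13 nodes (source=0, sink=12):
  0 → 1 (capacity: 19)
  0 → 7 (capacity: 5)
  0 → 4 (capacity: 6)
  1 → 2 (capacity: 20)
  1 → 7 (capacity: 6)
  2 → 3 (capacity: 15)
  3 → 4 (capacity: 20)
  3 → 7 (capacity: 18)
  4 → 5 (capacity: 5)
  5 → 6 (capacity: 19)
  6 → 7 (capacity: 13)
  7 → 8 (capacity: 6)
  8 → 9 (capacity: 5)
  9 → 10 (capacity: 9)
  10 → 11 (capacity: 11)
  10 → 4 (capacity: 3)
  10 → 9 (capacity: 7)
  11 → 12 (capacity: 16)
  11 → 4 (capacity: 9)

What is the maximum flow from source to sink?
Maximum flow = 5

Max flow: 5

Flow assignment:
  0 → 1: 5/19
  1 → 2: 5/20
  2 → 3: 5/15
  3 → 4: 5/20
  4 → 5: 5/5
  5 → 6: 5/19
  6 → 7: 5/13
  7 → 8: 5/6
  8 → 9: 5/5
  9 → 10: 5/9
  10 → 11: 5/11
  11 → 12: 5/16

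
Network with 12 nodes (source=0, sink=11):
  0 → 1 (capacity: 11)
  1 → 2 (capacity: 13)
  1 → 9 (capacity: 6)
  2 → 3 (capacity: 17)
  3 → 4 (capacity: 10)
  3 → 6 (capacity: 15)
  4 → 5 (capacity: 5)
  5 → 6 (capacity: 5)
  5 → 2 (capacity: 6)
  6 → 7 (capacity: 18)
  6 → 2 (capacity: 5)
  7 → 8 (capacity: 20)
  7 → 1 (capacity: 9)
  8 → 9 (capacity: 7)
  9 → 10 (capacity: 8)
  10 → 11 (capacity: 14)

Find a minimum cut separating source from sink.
Min cut value = 8, edges: (9,10)

Min cut value: 8
Partition: S = [0, 1, 2, 3, 4, 5, 6, 7, 8, 9], T = [10, 11]
Cut edges: (9,10)

By max-flow min-cut theorem, max flow = min cut = 8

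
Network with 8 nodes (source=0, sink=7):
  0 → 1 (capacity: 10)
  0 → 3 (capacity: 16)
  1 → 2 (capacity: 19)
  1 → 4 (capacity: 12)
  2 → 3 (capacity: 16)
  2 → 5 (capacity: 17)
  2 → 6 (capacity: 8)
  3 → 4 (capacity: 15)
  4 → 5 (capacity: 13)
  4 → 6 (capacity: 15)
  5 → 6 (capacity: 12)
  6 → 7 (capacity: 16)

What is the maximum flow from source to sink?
Maximum flow = 16

Max flow: 16

Flow assignment:
  0 → 1: 10/10
  0 → 3: 6/16
  1 → 2: 10/19
  2 → 5: 2/17
  2 → 6: 8/8
  3 → 4: 6/15
  4 → 6: 6/15
  5 → 6: 2/12
  6 → 7: 16/16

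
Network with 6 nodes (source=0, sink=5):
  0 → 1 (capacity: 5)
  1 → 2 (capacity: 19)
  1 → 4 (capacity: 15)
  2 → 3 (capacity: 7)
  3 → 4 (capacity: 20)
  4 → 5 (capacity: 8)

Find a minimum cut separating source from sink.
Min cut value = 5, edges: (0,1)

Min cut value: 5
Partition: S = [0], T = [1, 2, 3, 4, 5]
Cut edges: (0,1)

By max-flow min-cut theorem, max flow = min cut = 5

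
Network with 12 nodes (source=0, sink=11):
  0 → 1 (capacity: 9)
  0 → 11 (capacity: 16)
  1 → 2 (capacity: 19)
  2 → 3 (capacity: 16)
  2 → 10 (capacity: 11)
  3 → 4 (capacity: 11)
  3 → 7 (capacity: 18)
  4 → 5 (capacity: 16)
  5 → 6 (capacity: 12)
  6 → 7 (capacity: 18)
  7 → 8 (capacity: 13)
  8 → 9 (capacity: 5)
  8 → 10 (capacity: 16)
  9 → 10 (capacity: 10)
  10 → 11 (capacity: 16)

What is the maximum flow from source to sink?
Maximum flow = 25

Max flow: 25

Flow assignment:
  0 → 1: 9/9
  0 → 11: 16/16
  1 → 2: 9/19
  2 → 10: 9/11
  10 → 11: 9/16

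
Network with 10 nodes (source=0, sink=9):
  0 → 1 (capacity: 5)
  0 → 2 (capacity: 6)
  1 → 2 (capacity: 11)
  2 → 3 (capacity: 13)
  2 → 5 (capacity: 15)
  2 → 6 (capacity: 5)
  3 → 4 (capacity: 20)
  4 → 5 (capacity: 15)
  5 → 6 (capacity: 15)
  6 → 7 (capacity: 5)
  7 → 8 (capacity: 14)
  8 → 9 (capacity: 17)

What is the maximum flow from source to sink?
Maximum flow = 5

Max flow: 5

Flow assignment:
  0 → 1: 5/5
  1 → 2: 5/11
  2 → 6: 5/5
  6 → 7: 5/5
  7 → 8: 5/14
  8 → 9: 5/17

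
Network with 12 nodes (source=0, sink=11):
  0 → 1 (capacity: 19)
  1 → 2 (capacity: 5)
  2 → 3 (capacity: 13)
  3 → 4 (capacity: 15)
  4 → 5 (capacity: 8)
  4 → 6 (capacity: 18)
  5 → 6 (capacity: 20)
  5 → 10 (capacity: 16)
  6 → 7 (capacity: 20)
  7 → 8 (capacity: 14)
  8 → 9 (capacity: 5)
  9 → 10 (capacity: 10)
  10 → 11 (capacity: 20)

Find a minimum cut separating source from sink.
Min cut value = 5, edges: (1,2)

Min cut value: 5
Partition: S = [0, 1], T = [2, 3, 4, 5, 6, 7, 8, 9, 10, 11]
Cut edges: (1,2)

By max-flow min-cut theorem, max flow = min cut = 5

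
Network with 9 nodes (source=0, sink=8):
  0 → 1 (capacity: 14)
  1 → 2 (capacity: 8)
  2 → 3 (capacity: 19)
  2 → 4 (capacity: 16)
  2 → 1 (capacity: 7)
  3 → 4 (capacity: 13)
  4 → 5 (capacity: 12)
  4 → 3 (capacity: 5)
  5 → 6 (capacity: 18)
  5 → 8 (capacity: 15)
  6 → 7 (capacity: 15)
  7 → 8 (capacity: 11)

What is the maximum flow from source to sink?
Maximum flow = 8

Max flow: 8

Flow assignment:
  0 → 1: 8/14
  1 → 2: 8/8
  2 → 4: 8/16
  4 → 5: 8/12
  5 → 8: 8/15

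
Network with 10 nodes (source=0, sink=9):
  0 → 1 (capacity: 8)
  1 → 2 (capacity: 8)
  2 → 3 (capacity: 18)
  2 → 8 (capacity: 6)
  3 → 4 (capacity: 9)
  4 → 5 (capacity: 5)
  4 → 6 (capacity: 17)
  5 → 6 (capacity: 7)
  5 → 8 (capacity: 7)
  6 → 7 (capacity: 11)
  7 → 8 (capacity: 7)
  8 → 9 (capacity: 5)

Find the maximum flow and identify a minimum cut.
Max flow = 5, Min cut edges: (8,9)

Maximum flow: 5
Minimum cut: (8,9)
Partition: S = [0, 1, 2, 3, 4, 5, 6, 7, 8], T = [9]

Max-flow min-cut theorem verified: both equal 5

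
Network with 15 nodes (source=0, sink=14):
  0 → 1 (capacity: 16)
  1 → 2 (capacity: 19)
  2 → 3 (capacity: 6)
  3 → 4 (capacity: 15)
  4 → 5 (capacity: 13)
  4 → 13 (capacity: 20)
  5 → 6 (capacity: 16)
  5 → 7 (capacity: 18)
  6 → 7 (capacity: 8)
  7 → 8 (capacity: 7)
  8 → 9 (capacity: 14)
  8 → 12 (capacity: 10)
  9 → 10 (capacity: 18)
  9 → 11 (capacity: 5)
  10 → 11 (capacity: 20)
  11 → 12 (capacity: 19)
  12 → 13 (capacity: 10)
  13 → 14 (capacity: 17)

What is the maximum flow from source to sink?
Maximum flow = 6

Max flow: 6

Flow assignment:
  0 → 1: 6/16
  1 → 2: 6/19
  2 → 3: 6/6
  3 → 4: 6/15
  4 → 13: 6/20
  13 → 14: 6/17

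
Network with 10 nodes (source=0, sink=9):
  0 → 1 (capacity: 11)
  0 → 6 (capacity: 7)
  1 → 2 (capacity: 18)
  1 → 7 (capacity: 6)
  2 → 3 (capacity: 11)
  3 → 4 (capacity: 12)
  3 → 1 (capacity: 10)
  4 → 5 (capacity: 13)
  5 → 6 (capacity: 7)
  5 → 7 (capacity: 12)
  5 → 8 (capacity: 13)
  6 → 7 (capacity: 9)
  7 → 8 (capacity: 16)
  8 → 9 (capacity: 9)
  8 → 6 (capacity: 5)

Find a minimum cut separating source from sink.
Min cut value = 9, edges: (8,9)

Min cut value: 9
Partition: S = [0, 1, 2, 3, 4, 5, 6, 7, 8], T = [9]
Cut edges: (8,9)

By max-flow min-cut theorem, max flow = min cut = 9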